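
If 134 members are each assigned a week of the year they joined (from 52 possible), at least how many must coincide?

There are 52 possible values for week of the year they joined. With 134 members and 52 categories, by pigeonhole: ceiling(134/52).

Final answer: 3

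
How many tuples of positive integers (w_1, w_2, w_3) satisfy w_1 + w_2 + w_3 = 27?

Substitute w'_i = w_i - 1 (so w'_i >= 0). Then sum w'_i = 27 - 3 = 24.
Stars and bars: C(24+3-1, 3-1) = C(26,2).

Final answer: C(26,2) = 325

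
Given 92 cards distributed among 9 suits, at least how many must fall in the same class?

By pigeonhole with 92 objects and 9 categories: ceiling(92/9).

Final answer: 11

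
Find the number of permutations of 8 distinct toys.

The number of ways to arrange 8 distinct objects is 8!.

Final answer: 8! = 40320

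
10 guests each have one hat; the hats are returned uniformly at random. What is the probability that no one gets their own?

Use the recurrence D(n) = (n-1)(D(n-1) + D(n-2)) with D(0)=1, D(1)=0.
Building up: D(2)=1, D(3)=2, D(4)=9, D(5)=44, D(6)=265, D(7)=1854, D(8)=14833, D(9)=133496, D(10)=1334961.
Total arrangements: 10! = 3628800.
Probability = D(10)/10! = 16481/44800.

Final answer: D(10)/10! = 1334961/3628800 = 0.367879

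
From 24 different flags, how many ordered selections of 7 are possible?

P(24,7) = 24!/(24-7)! = 24!/17!.

Final answer: P(24,7) = 1744364160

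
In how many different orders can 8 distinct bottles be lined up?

The number of ways to arrange 8 distinct objects is 8!.

Final answer: 8! = 40320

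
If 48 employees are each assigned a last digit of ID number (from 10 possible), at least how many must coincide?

There are 10 possible values for last digit of ID number. With 48 employees and 10 categories, by pigeonhole: ceiling(48/10).

Final answer: 5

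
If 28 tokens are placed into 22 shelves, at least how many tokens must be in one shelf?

By the pigeonhole principle: ceiling(28/22).

Final answer: 2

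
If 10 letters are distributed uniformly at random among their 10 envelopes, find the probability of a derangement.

Derangements satisfy D(n) = (n-1)(D(n-1) + D(n-2)), starting from D(0)=1, D(1)=0.
Building up: D(2)=1, D(3)=2, D(4)=9, D(5)=44, D(6)=265, D(7)=1854, D(8)=14833, D(9)=133496, D(10)=1334961.
Total arrangements: 10! = 3628800.
Probability = D(10)/10! = 16481/44800.

Final answer: D(10)/10! = 1334961/3628800 = 0.367879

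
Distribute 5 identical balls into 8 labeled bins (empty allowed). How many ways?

Stars and bars: C(n+k-1, k-1) = C(12,7).

Final answer: C(12,7) = 792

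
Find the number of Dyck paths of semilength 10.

Total monotonic paths to (10,10): C(20,10) = 184756.
A path is bad iff it touches y = x + 1; reflecting its initial segment maps bad paths bijectively onto all paths to (9,11), of which there are C(20,11) = 167960.
Valid Dyck paths: 184756 - 167960.
(Check: C(20,10) - C(20,11) = C(20,10)/11, the Catalan number C_{10}.)

Final answer: C_{10} = 16796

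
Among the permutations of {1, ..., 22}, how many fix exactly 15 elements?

Choose which 15 elements are fixed: C(22,15) = 170544.
Derange the remaining 7 using D(j) = (j-1)(D(j-1) + D(j-2)), D(0)=1, D(1)=0: D(2)=1, D(3)=2, D(4)=9, D(5)=44, D(6)=265, D(7)=1854.
Total: 170544 x 1854.

Final answer: C(22,15) D(7) = 316188576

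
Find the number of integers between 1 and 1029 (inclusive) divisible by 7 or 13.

Multiples of 7: 147. Multiples of 13: 79. Of both (lcm=91): 11.
By inclusion-exclusion: 147 + 79 - 11.

Final answer: 215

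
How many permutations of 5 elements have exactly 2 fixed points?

Choose which 2 elements are fixed: C(5,2) = 10.
Derange the remaining 3 using D(j) = (j-1)(D(j-1) + D(j-2)), D(0)=1, D(1)=0: D(2)=1, D(3)=2.
Total: 10 x 2.

Final answer: C(5,2) D(3) = 20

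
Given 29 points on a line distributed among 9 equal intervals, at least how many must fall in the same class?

By pigeonhole with 29 objects and 9 categories: ceiling(29/9).

Final answer: 4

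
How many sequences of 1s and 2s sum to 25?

Let f(n) count the ways. The last step is size 1 or 2, so f(n) = f(n-1) + f(n-2) with f(1)=1, f(2)=2.
Iterating the recurrence: f(1)=1, f(2)=2, f(3)=3, f(4)=5, f(5)=8, f(6)=13, f(7)=21, f(8)=34, f(9)=55, f(10)=89, f(11)=144, f(12)=233, f(13)=377, f(14)=610, f(15)=987, f(16)=1597, f(17)=2584, f(18)=4181, f(19)=6765, f(20)=10946, f(21)=17711, f(22)=28657, f(23)=46368, f(24)=75025, f(25)=121393.

Final answer: 121393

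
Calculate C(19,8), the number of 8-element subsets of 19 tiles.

C(19,8) = 19!/(8! x (19-8)!).

Final answer: C(19,8) = 75582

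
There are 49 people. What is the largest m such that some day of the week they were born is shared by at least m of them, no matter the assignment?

There are 7 possible values for day of the week they were born. With 49 people and 7 categories, by pigeonhole: ceiling(49/7).

Final answer: 7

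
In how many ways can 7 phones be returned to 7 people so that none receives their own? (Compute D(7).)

D(n) = (n-1)(D(n-1) + D(n-2)), D(0)=1, D(1)=0.
D(2) = 1 x (0 + 1) = 1
D(3) = 2 x (1 + 0) = 2
D(4) = 3 x (2 + 1) = 9
D(5) = 4 x (9 + 2) = 44
D(6) = 5 x (44 + 9) = 265
D(7) = 6 x (D(6) + D(5)) = 6 x (265 + 44)

Final answer: D(7) = 1854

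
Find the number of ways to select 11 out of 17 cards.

C(17,11) = 17!/(11! x 6!).

Final answer: \binom{17}{11} = 12376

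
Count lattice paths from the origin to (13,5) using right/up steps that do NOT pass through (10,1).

Total paths to (13,5): C(18,5) = 8568.
Paths through (10,1): C(11,1) x C(7,4) = 385.
Avoiding (10,1): 8568 - 385.

Final answer: 8183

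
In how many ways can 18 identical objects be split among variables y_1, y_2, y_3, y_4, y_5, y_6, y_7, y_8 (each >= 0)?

Stars and bars with 18 stars and 7 bars:
C(18+8-1, 8-1) = C(25,7).

Final answer: C(25,7) = 480700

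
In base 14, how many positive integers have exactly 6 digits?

These are the integers in [14^5, 14^6), so the count is 14^6 - 14^5 = 13 x 14^5.

Final answer: 6991712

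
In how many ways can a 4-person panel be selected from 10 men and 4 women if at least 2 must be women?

Sum over valid woman counts:
C(4,2)C(10,2) = 270
C(4,3)C(10,1) = 40
C(4,4)C(10,0) = 1
Total: 270 + 40 + 1.

Final answer: 311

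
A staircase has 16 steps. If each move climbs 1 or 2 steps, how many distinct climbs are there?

Let f(n) be the number of climbs. Removing the last move (1 or 2 steps) gives f(n) = f(n-1) + f(n-2); base cases f(1)=1, f(2)=2.
Iterating the recurrence: f(1)=1, f(2)=2, f(3)=3, f(4)=5, f(5)=8, f(6)=13, f(7)=21, f(8)=34, f(9)=55, f(10)=89, f(11)=144, f(12)=233, f(13)=377, f(14)=610, f(15)=987, f(16)=1597.

Final answer: 1597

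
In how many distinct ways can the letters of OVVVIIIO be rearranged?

Letters (I:3, O:2, V:3). Total letters: 8.
Permutations = 8!/(3! x 3! x 2!).

Final answer: 560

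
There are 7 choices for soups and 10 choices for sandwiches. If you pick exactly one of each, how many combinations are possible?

By the multiplication principle: 7 x 10.

Final answer: 70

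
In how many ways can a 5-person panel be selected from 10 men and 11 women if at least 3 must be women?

Sum over valid woman counts:
C(11,3)C(10,2) = 7425
C(11,4)C(10,1) = 3300
C(11,5)C(10,0) = 462
Total: 7425 + 3300 + 462.

Final answer: 11187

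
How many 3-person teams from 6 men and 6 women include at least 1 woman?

Sum over valid woman counts:
C(6,1)C(6,2) = 90
C(6,2)C(6,1) = 90
C(6,3)C(6,0) = 20
Total: 90 + 90 + 20.

Final answer: 200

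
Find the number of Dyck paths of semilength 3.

Total monotonic paths to (3,3): C(6,3) = 20.
Paths that cross above y=x (reflection bijection): C(6,4) = 15.
Valid Dyck paths: 20 - 15.
(This is the Catalan number C_{3}.)

Final answer: C_{3} = 5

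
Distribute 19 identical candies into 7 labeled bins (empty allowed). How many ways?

Stars and bars: C(n+k-1, k-1) = C(25,6).

Final answer: C(25,6) = 177100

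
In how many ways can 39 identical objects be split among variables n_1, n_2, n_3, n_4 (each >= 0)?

Stars and bars with 39 stars and 3 bars:
C(39+4-1, 4-1) = C(42,3).

Final answer: C(42,3) = 11480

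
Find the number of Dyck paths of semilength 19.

Total monotonic paths to (19,19): C(38,19) = 35345263800.
A path is bad iff it touches y = x + 1; reflecting its initial segment maps bad paths bijectively onto all paths to (18,20), of which there are C(38,20) = 33578000610.
Valid Dyck paths: 35345263800 - 33578000610.
(These counts are the Catalan numbers.)

Final answer: C_{19} = 1767263190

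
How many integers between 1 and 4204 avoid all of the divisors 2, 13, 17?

|div by 2|=2102, |div by 13|=323, |div by 17|=247.
|div by 2&13|=161, |div by 2&17|=123, |div by 13&17|=19, |div by all|=9.
By inclusion-exclusion, divisible by at least one: 2102+323+247-161-123-19+9 = 2378.
Not divisible by any: 4204 - 2378.

Final answer: 1826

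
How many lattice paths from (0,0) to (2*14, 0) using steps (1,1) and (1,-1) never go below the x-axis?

Total monotonic paths to (14,14): C(28,14) = 40116600.
By the reflection principle, paths that go above the diagonal number C(28,15) = 37442160.
Valid Dyck paths: 40116600 - 37442160.
(This is the Catalan number C_{14}.)

Final answer: C_{14} = 2674440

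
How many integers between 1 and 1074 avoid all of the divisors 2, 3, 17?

|div by 2|=537, |div by 3|=358, |div by 17|=63.
|div by 2&3|=179, |div by 2&17|=31, |div by 3&17|=21, |div by all|=10.
By inclusion-exclusion, divisible by at least one: 537+358+63-179-31-21+10 = 737.
Not divisible by any: 1074 - 737.

Final answer: 337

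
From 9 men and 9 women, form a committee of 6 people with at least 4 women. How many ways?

Sum over valid woman counts:
C(9,4)C(9,2) = 4536
C(9,5)C(9,1) = 1134
C(9,6)C(9,0) = 84
Total: 4536 + 1134 + 84.

Final answer: 5754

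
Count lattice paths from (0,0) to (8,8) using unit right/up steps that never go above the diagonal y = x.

Total monotonic paths to (8,8): C(16,8) = 12870.
A path is bad iff it touches y = x + 1; reflecting its initial segment maps bad paths bijectively onto all paths to (7,9), of which there are C(16,9) = 11440.
Valid Dyck paths: 12870 - 11440.
(These counts are the Catalan numbers.)

Final answer: C_{8} = 1430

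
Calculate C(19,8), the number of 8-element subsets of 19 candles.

C(19,8) = 19!/(8! x (19-8)!).

Final answer: C(19,8) = 75582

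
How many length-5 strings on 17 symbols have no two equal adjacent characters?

Let g(n) count such strings. g(1) = 17, and each valid string of length n-1 extends in 16 ways (any symbol but the last), so g(n) = 16 g(n-1).
Total: g(5) = 17 x 16^4.

Final answer: 17 x 16^{4} = 1114112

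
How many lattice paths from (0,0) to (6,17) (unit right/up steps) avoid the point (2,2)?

Total paths to (6,17): C(23,17) = 100947.
Paths through (2,2): C(4,2) x C(19,15) = 23256.
Avoiding (2,2): 100947 - 23256.

Final answer: 77691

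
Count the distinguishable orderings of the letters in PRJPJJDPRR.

Letters (D:1, J:3, P:3, R:3). Total letters: 10.
Permutations = 10!/(3! x 3! x 3!).

Final answer: 16800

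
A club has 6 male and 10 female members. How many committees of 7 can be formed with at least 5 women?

Sum over valid woman counts:
C(10,5)C(6,2) = 3780
C(10,6)C(6,1) = 1260
C(10,7)C(6,0) = 120
Total: 3780 + 1260 + 120.

Final answer: 5160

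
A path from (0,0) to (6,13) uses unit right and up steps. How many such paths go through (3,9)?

Paths (0,0)->(3,9): C(12,9) = 220.
Paths (3,9)->(6,13): C(7,4) = 35.
By multiplication principle: 220 x 35.

Final answer: 7700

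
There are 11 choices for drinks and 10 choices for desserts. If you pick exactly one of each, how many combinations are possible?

By the multiplication principle: 11 x 10.

Final answer: 110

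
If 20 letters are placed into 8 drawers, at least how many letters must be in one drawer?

By the pigeonhole principle: ceiling(20/8).

Final answer: 3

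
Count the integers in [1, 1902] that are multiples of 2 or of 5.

Multiples of 2: 951. Multiples of 5: 380. Of both (lcm=10): 190.
By inclusion-exclusion: 951 + 380 - 190.

Final answer: 1141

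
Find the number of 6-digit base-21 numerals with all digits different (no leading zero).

First digit: 20 (nonzero). Second: 20 (not first). Third: 19, etc.
Total: 20 x 20 x 19 x 18 x 17 x 16.

Final answer: 37209600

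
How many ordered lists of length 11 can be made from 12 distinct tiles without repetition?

P(12,11) = 12!/(12-11)! = 12!/1!.

Final answer: P(12,11) = 479001600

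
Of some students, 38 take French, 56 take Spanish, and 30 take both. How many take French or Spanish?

|A union B| = |A| + |B| - |A intersect B| = 38 + 56 - 30.

Final answer: 64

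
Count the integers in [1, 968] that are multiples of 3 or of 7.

Multiples of 3: 322. Multiples of 7: 138. Of both (lcm=21): 46.
By inclusion-exclusion: 322 + 138 - 46.

Final answer: 414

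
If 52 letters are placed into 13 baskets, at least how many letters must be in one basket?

By the pigeonhole principle: ceiling(52/13).

Final answer: 4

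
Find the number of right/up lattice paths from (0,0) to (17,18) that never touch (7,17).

Total paths to (17,18): C(35,18) = 4537567650.
Paths through (7,17): C(24,17) x C(11,1) = 3807144.
Avoiding (7,17): 4537567650 - 3807144.

Final answer: 4533760506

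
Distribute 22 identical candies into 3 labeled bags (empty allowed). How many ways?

Stars and bars: C(n+k-1, k-1) = C(24,2).

Final answer: C(24,2) = 276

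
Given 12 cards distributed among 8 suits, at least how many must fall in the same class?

By pigeonhole with 12 objects and 8 categories: ceiling(12/8).

Final answer: 2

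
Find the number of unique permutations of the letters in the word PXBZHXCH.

Letters (B:1, C:1, H:2, P:1, X:2, Z:1). Total letters: 8.
Permutations = 8!/(2! x 2!).

Final answer: 10080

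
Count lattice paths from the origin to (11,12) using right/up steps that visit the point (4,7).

Paths (0,0)->(4,7): C(11,7) = 330.
Paths (4,7)->(11,12): C(12,5) = 792.
By multiplication principle: 330 x 792.

Final answer: 261360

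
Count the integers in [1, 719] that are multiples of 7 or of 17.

Multiples of 7: 102. Multiples of 17: 42. Of both (lcm=119): 6.
By inclusion-exclusion: 102 + 42 - 6.

Final answer: 138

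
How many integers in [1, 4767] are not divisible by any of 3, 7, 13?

|div by 3|=1589, |div by 7|=681, |div by 13|=366.
|div by 3&7|=227, |div by 3&13|=122, |div by 7&13|=52, |div by all|=17.
By inclusion-exclusion, divisible by at least one: 1589+681+366-227-122-52+17 = 2252.
Not divisible by any: 4767 - 2252.

Final answer: 2515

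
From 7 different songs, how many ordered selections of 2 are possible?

P(7,2) = 7!/(7-2)! = 7!/5!.

Final answer: P(7,2) = 42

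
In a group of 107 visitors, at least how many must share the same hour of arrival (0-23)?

There are 24 possible values for hour of arrival (0-23). With 107 visitors and 24 categories, by pigeonhole: ceiling(107/24).

Final answer: 5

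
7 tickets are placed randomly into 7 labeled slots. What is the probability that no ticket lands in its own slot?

Derangements satisfy D(n) = (n-1)(D(n-1) + D(n-2)), starting from D(0)=1, D(1)=0.
Building up: D(2)=1, D(3)=2, D(4)=9, D(5)=44, D(6)=265, D(7)=1854.
Total arrangements: 7! = 5040.
Probability = D(7)/7! = 103/280.

Final answer: D(7)/7! = 1854/5040 = 0.367857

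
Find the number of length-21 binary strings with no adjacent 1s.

Let a(n) count valid strings. If the last bit is 0 the prefix is any valid string of length n-1; if it is 1 the string must end in 01 with a valid prefix of length n-2. So a(n) = a(n-1) + a(n-2), a(1)=2, a(2)=3.
Building up term by term: a(1)=2, a(2)=3, a(3)=5, a(4)=8, a(5)=13, a(6)=21, a(7)=34, a(8)=55, a(9)=89, a(10)=144, a(11)=233, a(12)=377, a(13)=610, a(14)=987, a(15)=1597, a(16)=2584, a(17)=4181, a(18)=6765, a(19)=10946, a(20)=17711, a(21)=28657.

Final answer: 28657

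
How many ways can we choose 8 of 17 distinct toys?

C(17,8) = 17!/(8! x 9!).

Final answer: \binom{17}{8} = 24310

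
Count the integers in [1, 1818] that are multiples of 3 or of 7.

Multiples of 3: 606. Multiples of 7: 259. Of both (lcm=21): 86.
By inclusion-exclusion: 606 + 259 - 86.

Final answer: 779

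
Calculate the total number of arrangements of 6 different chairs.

The number of ways to arrange 6 distinct objects is 6!.

Final answer: 6! = 720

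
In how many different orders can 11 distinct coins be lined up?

The number of ways to arrange 11 distinct objects is 11!.

Final answer: 11! = 39916800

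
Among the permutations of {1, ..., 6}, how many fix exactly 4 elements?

Choose which 4 elements are fixed: C(6,4) = 15.
Derange the remaining 2 using D(j) = (j-1)(D(j-1) + D(j-2)), D(0)=1, D(1)=0: D(2)=1.
Total: 15 x 1.

Final answer: C(6,4) D(2) = 15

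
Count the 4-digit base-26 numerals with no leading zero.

In base 26, the leading digit has 25 choices (1..25); each of the remaining 3 digits has 26 choices.
Total: 25 x 26^3.

Final answer: 439400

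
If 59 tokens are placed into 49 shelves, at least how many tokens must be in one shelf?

By the pigeonhole principle: ceiling(59/49).

Final answer: 2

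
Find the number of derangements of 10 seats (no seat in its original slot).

Use the recurrence D(n) = (n-1)(D(n-1) + D(n-2)) with D(0)=1, D(1)=0.
D(2) = 1 x (0 + 1) = 1
D(3) = 2 x (1 + 0) = 2
D(4) = 3 x (2 + 1) = 9
D(5) = 4 x (9 + 2) = 44
D(6) = 5 x (44 + 9) = 265
D(7) = 6 x (265 + 44) = 1854
D(8) = 7 x (1854 + 265) = 14833
D(9) = 8 x (14833 + 1854) = 133496
D(10) = 9 x (D(9) + D(8)) = 9 x (133496 + 14833)

Final answer: D(10) = 1334961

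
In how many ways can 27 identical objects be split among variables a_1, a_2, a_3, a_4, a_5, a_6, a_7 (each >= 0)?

Stars and bars with 27 stars and 6 bars:
C(27+7-1, 7-1) = C(33,6).

Final answer: C(33,6) = 1107568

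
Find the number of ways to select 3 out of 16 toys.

C(16,3) = 16!/(3! x (16-3)!).

Final answer: C(16,3) = 560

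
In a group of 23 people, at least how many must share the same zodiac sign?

There are 12 possible values for zodiac sign. With 23 people and 12 categories, by pigeonhole: ceiling(23/12).

Final answer: 2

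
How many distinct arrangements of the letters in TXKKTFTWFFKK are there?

Letters (F:3, K:4, T:3, W:1, X:1). Total letters: 12.
Permutations = 12!/(4! x 3! x 3!).

Final answer: 554400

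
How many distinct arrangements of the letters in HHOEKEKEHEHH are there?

Letters (E:4, H:5, K:2, O:1). Total letters: 12.
Permutations = 12!/(5! x 4! x 2!).

Final answer: 83160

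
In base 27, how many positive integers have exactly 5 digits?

In base 27, the leading digit has 26 choices (1..26); each of the remaining 4 digits has 27 choices.
Total: 26 x 27^4.

Final answer: 13817466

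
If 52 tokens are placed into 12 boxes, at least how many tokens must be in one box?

By the pigeonhole principle: ceiling(52/12).

Final answer: 5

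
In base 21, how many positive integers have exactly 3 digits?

These are the integers in [21^2, 21^3), so the count is 21^3 - 21^2 = 20 x 21^2.

Final answer: 8820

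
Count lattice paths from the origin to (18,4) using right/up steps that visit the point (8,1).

Paths (0,0)->(8,1): C(9,1) = 9.
Paths (8,1)->(18,4): C(13,3) = 286.
By multiplication principle: 9 x 286.

Final answer: 2574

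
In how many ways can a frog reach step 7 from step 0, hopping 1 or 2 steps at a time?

Let f(n) be the number of climbs. Removing the last move (1 or 2 steps) gives f(n) = f(n-1) + f(n-2); base cases f(1)=1, f(2)=2.
Building up term by term: f(1)=1, f(2)=2, f(3)=3, f(4)=5, f(5)=8, f(6)=13, f(7)=21.

Final answer: 21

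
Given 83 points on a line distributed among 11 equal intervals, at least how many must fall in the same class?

By pigeonhole with 83 objects and 11 categories: ceiling(83/11).

Final answer: 8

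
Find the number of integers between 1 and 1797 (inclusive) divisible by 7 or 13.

Multiples of 7: 256. Multiples of 13: 138. Of both (lcm=91): 19.
By inclusion-exclusion: 256 + 138 - 19.

Final answer: 375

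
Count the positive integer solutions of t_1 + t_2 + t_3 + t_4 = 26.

Substitute t'_i = t_i - 1 (so t'_i >= 0). Then sum t'_i = 26 - 4 = 22.
Stars and bars: C(22+4-1, 4-1) = C(25,3).

Final answer: C(25,3) = 2300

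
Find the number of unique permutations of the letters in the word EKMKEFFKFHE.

Letters (E:3, F:3, H:1, K:3, M:1). Total letters: 11.
Permutations = 11!/(3! x 3! x 3!).

Final answer: 184800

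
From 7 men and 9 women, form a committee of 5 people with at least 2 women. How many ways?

Sum over valid woman counts:
C(9,2)C(7,3) = 1260
C(9,3)C(7,2) = 1764
C(9,4)C(7,1) = 882
C(9,5)C(7,0) = 126
Total: 1260 + 1764 + 882 + 126.

Final answer: 4032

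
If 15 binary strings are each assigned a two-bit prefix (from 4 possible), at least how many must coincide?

There are 4 possible values for two-bit prefix. With 15 binary strings and 4 categories, by pigeonhole: ceiling(15/4).

Final answer: 4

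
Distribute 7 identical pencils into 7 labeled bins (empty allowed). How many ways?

Stars and bars: C(n+k-1, k-1) = C(13,6).

Final answer: C(13,6) = 1716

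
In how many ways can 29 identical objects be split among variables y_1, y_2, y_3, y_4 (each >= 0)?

Stars and bars with 29 stars and 3 bars:
C(29+4-1, 4-1) = C(32,3).

Final answer: C(32,3) = 4960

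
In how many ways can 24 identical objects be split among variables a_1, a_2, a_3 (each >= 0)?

Stars and bars with 24 stars and 2 bars:
C(24+3-1, 3-1) = C(26,2).

Final answer: C(26,2) = 325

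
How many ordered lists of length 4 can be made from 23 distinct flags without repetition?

P(23,4) = 23!/(23-4)! = 23!/19!.

Final answer: P(23,4) = 212520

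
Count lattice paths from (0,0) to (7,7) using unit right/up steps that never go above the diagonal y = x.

Total monotonic paths to (7,7): C(14,7) = 3432.
Paths that cross above y=x (reflection bijection): C(14,8) = 3003.
Valid Dyck paths: 3432 - 3003.
(Check: C(14,7) - C(14,8) = C(14,7)/8, the Catalan number C_{7}.)

Final answer: C_{7} = 429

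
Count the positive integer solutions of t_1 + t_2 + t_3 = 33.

Substitute t'_i = t_i - 1 (so t'_i >= 0). Then sum t'_i = 33 - 3 = 30.
Stars and bars: C(30+3-1, 3-1) = C(32,2).

Final answer: C(32,2) = 496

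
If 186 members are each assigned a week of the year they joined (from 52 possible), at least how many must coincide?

There are 52 possible values for week of the year they joined. With 186 members and 52 categories, by pigeonhole: ceiling(186/52).

Final answer: 4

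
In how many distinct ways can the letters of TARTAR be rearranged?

Letters (A:2, R:2, T:2). Total letters: 6.
Permutations = 6!/(2! x 2! x 2!).

Final answer: 90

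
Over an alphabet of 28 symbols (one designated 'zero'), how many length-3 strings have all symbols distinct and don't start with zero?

First digit: 27 (nonzero). Second: 27 (not first). Third: 26, etc.
Total: 27 x 27 x 26.

Final answer: 18954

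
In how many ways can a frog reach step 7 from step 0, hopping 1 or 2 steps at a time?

Let f(n) be the number of climbs. Removing the last move (1 or 2 steps) gives f(n) = f(n-1) + f(n-2); base cases f(1)=1, f(2)=2.
Building up term by term: f(1)=1, f(2)=2, f(3)=3, f(4)=5, f(5)=8, f(6)=13, f(7)=21.

Final answer: 21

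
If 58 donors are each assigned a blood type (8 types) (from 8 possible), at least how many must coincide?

There are 8 possible values for blood type (8 types). With 58 donors and 8 categories, by pigeonhole: ceiling(58/8).

Final answer: 8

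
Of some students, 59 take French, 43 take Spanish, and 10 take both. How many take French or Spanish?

|A union B| = |A| + |B| - |A intersect B| = 59 + 43 - 10.

Final answer: 92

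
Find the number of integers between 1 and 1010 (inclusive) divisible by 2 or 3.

Multiples of 2: 505. Multiples of 3: 336. Of both (lcm=6): 168.
By inclusion-exclusion: 505 + 336 - 168.

Final answer: 673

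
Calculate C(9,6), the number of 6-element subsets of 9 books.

C(9,6) = 9!/(6! x (9-6)!).

Final answer: C(9,6) = 84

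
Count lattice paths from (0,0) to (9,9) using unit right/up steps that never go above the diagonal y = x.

Total monotonic paths to (9,9): C(18,9) = 48620.
Reflecting each bad path at its first crossing gives a bijection with paths to (8,10): C(18,10) = 43758.
Valid Dyck paths: 48620 - 43758.
(These counts are the Catalan numbers.)

Final answer: C_{9} = 4862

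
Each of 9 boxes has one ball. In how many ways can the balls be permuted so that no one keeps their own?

Derangements satisfy D(n) = (n-1)(D(n-1) + D(n-2)), starting from D(0)=1, D(1)=0.
D(2) = 1 x (0 + 1) = 1
D(3) = 2 x (1 + 0) = 2
D(4) = 3 x (2 + 1) = 9
D(5) = 4 x (9 + 2) = 44
D(6) = 5 x (44 + 9) = 265
D(7) = 6 x (265 + 44) = 1854
D(8) = 7 x (1854 + 265) = 14833
D(9) = 8 x (D(8) + D(7)) = 8 x (14833 + 1854)

Final answer: D(9) = 133496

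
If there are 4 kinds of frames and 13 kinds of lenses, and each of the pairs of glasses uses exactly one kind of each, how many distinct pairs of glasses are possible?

By the multiplication principle: 4 x 13.

Final answer: 52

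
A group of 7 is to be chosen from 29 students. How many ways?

C(29,7) = 29!/(7! x 22!).

Final answer: \binom{29}{7} = 1560780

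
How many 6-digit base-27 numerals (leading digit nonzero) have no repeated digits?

First digit: 26 (nonzero). Second: 26 (not first). Third: 25, etc.
Total: 26 x 26 x 25 x 24 x 23 x 22.

Final answer: 205233600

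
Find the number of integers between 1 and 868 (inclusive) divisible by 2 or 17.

Multiples of 2: 434. Multiples of 17: 51. Of both (lcm=34): 25.
By inclusion-exclusion: 434 + 51 - 25.

Final answer: 460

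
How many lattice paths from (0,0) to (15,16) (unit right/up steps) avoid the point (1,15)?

Total paths to (15,16): C(31,16) = 300540195.
Paths through (1,15): C(16,15) x C(15,1) = 240.
Avoiding (1,15): 300540195 - 240.

Final answer: 300539955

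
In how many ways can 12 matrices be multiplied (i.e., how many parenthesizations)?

This is counted by the nth Catalan number C_n. Here n = 12 - 1 = 11.
Using C_0 = 1 and C_(k+1) = C_k x 2(2k+1)/(k+2), build up term by term: C_1=1, C_2=2, C_3=5, C_4=14, C_5=42, C_6=132, C_7=429, C_8=1430, C_9=4862, C_10=16796, C_11=58786.

Final answer: C_{11} = 58786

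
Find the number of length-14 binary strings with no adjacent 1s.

Classify by the final bit: ...0 gives a(n-1) strings, ...01 gives a(n-2) strings. Thus a(n) = a(n-1) + a(n-2) with a(1)=2, a(2)=3.
Computing successive values: a(1)=2, a(2)=3, a(3)=5, a(4)=8, a(5)=13, a(6)=21, a(7)=34, a(8)=55, a(9)=89, a(10)=144, a(11)=233, a(12)=377, a(13)=610, a(14)=987.

Final answer: 987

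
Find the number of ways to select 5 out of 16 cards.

C(16,5) = 16!/(5! x (16-5)!).

Final answer: C(16,5) = 4368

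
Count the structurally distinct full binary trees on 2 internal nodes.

The structures are counted by the Catalan number C_n. Here n = 2.
C_n = (2n)!/(n!(n+1)!), so C_{2} = 4!/(2! x 3!) = C(4,2)/3 = 6/3.

Final answer: C_{2} = 2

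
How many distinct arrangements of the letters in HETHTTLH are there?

Letters (E:1, H:3, L:1, T:3). Total letters: 8.
Permutations = 8!/(3! x 3!).

Final answer: 1120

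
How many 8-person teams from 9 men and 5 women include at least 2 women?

Sum over valid woman counts:
C(5,2)C(9,6) = 840
C(5,3)C(9,5) = 1260
C(5,4)C(9,4) = 630
C(5,5)C(9,3) = 84
Total: 840 + 1260 + 630 + 84.

Final answer: 2814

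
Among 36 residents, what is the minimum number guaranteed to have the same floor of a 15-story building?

There are 15 possible values for floor of a 15-story building. With 36 residents and 15 categories, by pigeonhole: ceiling(36/15).

Final answer: 3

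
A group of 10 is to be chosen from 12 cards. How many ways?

C(12,10) = 12!/(10! x 2!).

Final answer: \binom{12}{10} = 66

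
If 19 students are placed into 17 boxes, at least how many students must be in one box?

By the pigeonhole principle: ceiling(19/17).

Final answer: 2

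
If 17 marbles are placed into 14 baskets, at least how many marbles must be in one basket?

By the pigeonhole principle: ceiling(17/14).

Final answer: 2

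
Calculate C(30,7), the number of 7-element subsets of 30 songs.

C(30,7) = 30!/(7! x 23!).

Final answer: \binom{30}{7} = 2035800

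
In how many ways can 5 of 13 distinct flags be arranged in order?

P(13,5) = 13!/(13-5)! = 13!/8!.

Final answer: P(13,5) = 154440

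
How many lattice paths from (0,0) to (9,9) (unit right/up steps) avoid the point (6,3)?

Total paths to (9,9): C(18,9) = 48620.
Paths through (6,3): C(9,3) x C(9,6) = 7056.
Avoiding (6,3): 48620 - 7056.

Final answer: 41564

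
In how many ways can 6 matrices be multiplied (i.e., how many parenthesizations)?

This is counted by the nth Catalan number C_n. Here n = 6 - 1 = 5.
Using C_0 = 1 and C_(k+1) = C_k x 2(2k+1)/(k+2), build up term by term: C_1=1, C_2=2, C_3=5, C_4=14, C_5=42.

Final answer: C_{5} = 42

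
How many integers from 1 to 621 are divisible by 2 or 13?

Multiples of 2: 310. Multiples of 13: 47. Of both (lcm=26): 23.
By inclusion-exclusion: 310 + 47 - 23.

Final answer: 334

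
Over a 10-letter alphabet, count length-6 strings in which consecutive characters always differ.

Let g(n) count such strings. g(1) = 10, and each valid string of length n-1 extends in 9 ways (any symbol but the last), so g(n) = 9 g(n-1).
Total: g(6) = 10 x 9^5.

Final answer: 10 x 9^{5} = 590490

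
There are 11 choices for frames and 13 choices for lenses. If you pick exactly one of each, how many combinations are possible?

By the multiplication principle: 11 x 13.

Final answer: 143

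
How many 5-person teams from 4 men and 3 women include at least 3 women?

Sum over valid woman counts:
C(3,3)C(4,2).

Final answer: 6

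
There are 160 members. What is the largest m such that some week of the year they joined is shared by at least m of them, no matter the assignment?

There are 52 possible values for week of the year they joined. With 160 members and 52 categories, by pigeonhole: ceiling(160/52).

Final answer: 4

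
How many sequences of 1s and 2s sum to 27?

Let f(n) count the ways. The last step is size 1 or 2, so f(n) = f(n-1) + f(n-2) with f(1)=1, f(2)=2.
Building up term by term: f(1)=1, f(2)=2, f(3)=3, f(4)=5, f(5)=8, f(6)=13, f(7)=21, f(8)=34, f(9)=55, f(10)=89, f(11)=144, f(12)=233, f(13)=377, f(14)=610, f(15)=987, f(16)=1597, f(17)=2584, f(18)=4181, f(19)=6765, f(20)=10946, f(21)=17711, f(22)=28657, f(23)=46368, f(24)=75025, f(25)=121393, f(26)=196418, f(27)=317811.

Final answer: 317811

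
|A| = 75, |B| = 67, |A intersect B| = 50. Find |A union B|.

|A union B| = |A| + |B| - |A intersect B| = 75 + 67 - 50.

Final answer: 92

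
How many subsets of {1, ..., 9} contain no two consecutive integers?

Condition on whether n belongs to the subset: if not, any valid subset of {1, ..., n-1} works (a(n-1)); if so, n-1 is excluded and the rest is a valid subset of {1, ..., n-2} (a(n-2)). Hence a(n) = a(n-1) + a(n-2), a(1)=2, a(2)=3.
Iterating the recurrence: a(1)=2, a(2)=3, a(3)=5, a(4)=8, a(5)=13, a(6)=21, a(7)=34, a(8)=55, a(9)=89.

Final answer: 89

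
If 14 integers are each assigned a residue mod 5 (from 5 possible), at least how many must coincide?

There are 5 possible values for residue mod 5. With 14 integers and 5 categories, by pigeonhole: ceiling(14/5).

Final answer: 3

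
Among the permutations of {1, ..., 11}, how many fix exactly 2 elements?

Choose which 2 elements are fixed: C(11,2) = 55.
Derange the remaining 9 using D(j) = (j-1)(D(j-1) + D(j-2)), D(0)=1, D(1)=0: D(2)=1, D(3)=2, D(4)=9, D(5)=44, D(6)=265, D(7)=1854, D(8)=14833, D(9)=133496.
Total: 55 x 133496.

Final answer: C(11,2) D(9) = 7342280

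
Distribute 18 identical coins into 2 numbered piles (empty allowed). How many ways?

Stars and bars: C(n+k-1, k-1) = C(19,1).

Final answer: C(19,1) = 19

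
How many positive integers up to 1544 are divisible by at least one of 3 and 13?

Multiples of 3: 514. Multiples of 13: 118. Of both (lcm=39): 39.
By inclusion-exclusion: 514 + 118 - 39.

Final answer: 593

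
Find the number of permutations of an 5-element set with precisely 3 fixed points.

Choose which 3 elements are fixed: C(5,3) = 10.
Derange the remaining 2 using D(j) = (j-1)(D(j-1) + D(j-2)), D(0)=1, D(1)=0: D(2)=1.
Total: 10 x 1.

Final answer: C(5,3) D(2) = 10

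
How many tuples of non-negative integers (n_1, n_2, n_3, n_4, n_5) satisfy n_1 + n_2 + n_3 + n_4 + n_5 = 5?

Stars and bars with 5 stars and 4 bars:
C(5+5-1, 5-1) = C(9,4).

Final answer: C(9,4) = 126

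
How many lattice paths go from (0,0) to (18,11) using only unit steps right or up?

Each path has 18 right steps and 11 up steps in some order (29 steps total).
Choose which 11 of the 29 steps are up: C(29,11).

Final answer: C(29,11) = 34597290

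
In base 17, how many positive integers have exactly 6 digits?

In base 17, the leading digit has 16 choices (1..16); each of the remaining 5 digits has 17 choices.
Total: 16 x 17^5.

Final answer: 22717712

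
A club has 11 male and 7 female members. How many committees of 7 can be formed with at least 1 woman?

Sum over valid woman counts:
C(7,1)C(11,6) = 3234
C(7,2)C(11,5) = 9702
C(7,3)C(11,4) = 11550
C(7,4)C(11,3) = 5775
C(7,5)C(11,2) = 1155
C(7,6)C(11,1) = 77
C(7,7)C(11,0) = 1
Total: 3234 + 9702 + 11550 + 5775 + 1155 + 77 + 1.

Final answer: 31494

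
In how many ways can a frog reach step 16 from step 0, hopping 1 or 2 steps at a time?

Condition on the final move: it is a 1-step (f(n-1) ways to get there) or a 2-step (f(n-2) ways), so f(n) = f(n-1) + f(n-2), with f(1)=1, f(2)=2.
Computing successive values: f(1)=1, f(2)=2, f(3)=3, f(4)=5, f(5)=8, f(6)=13, f(7)=21, f(8)=34, f(9)=55, f(10)=89, f(11)=144, f(12)=233, f(13)=377, f(14)=610, f(15)=987, f(16)=1597.

Final answer: 1597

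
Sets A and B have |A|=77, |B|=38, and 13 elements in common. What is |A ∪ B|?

|A union B| = |A| + |B| - |A intersect B| = 77 + 38 - 13.

Final answer: 102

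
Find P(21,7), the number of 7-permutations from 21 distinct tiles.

P(21,7) = 21!/(21-7)! = 21!/14!.

Final answer: P(21,7) = 586051200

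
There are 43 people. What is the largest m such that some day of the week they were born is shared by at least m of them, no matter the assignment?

There are 7 possible values for day of the week they were born. With 43 people and 7 categories, by pigeonhole: ceiling(43/7).

Final answer: 7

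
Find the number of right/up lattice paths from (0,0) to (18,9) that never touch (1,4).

Total paths to (18,9): C(27,9) = 4686825.
Paths through (1,4): C(5,4) x C(22,5) = 131670.
Avoiding (1,4): 4686825 - 131670.

Final answer: 4555155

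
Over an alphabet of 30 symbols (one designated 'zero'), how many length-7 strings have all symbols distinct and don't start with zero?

The leading digit has 29 choices (anything but zero); the next has 29 (anything but the first), then 28, and so on, one fewer each time.
Total: 29 x 29 x 28 x 27 x 26 x 25 x 24.

Final answer: 9918417600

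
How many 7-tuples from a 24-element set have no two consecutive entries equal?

First character: 24 choices. Each subsequent: 23 choices (must differ from the previous one).
Total: 24 x 23^6.

Final answer: 24 x 23^{6} = 3552861336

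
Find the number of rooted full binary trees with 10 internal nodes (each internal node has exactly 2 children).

The structures are counted by the Catalan number C_n. Here n = 10.
Using C_0 = 1 and C_(k+1) = C_k x 2(2k+1)/(k+2), build up term by term: C_1=1, C_2=2, C_3=5, C_4=14, C_5=42, C_6=132, C_7=429, C_8=1430, C_9=4862, C_10=16796.

Final answer: C_{10} = 16796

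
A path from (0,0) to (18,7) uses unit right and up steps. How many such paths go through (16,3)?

Paths (0,0)->(16,3): C(19,3) = 969.
Paths (16,3)->(18,7): C(6,4) = 15.
By multiplication principle: 969 x 15.

Final answer: 14535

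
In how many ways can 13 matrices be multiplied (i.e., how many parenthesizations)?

This is counted by the nth Catalan number C_n. Here n = 13 - 1 = 12.
Using C_0 = 1 and C_(k+1) = C_k x 2(2k+1)/(k+2), build up term by term: C_1=1, C_2=2, C_3=5, C_4=14, C_5=42, C_6=132, C_7=429, C_8=1430, C_9=4862, C_10=16796, C_11=58786, C_12=208012.

Final answer: C_{12} = 208012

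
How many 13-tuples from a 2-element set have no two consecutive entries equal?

Let g(n) count such strings. g(1) = 2, and each valid string of length n-1 extends in 1 ways (any symbol but the last), so g(n) = 1 g(n-1).
Total: g(13) = 2 x 1^12.

Final answer: 2 x 1^{12} = 2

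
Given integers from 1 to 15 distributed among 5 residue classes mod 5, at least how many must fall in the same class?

By pigeonhole with 15 objects and 5 categories: ceiling(15/5).

Final answer: 3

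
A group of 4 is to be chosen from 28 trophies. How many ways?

C(28,4) = 28!/(4! x 24!).

Final answer: \binom{28}{4} = 20475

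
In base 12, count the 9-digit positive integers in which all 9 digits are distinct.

The leading digit has 11 choices (anything but zero); the next has 11 (anything but the first), then 10, and so on, one fewer each time.
Total: 11 x 11 x 10 x 9 x 8 x 7 x 6 x 5 x 4.

Final answer: 73180800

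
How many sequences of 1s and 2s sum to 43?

Condition on the final move: it is a 1-step (f(n-1) ways to get there) or a 2-step (f(n-2) ways), so f(n) = f(n-1) + f(n-2), with f(1)=1, f(2)=2.
Computing successive values: f(1)=1, f(2)=2, f(3)=3, f(4)=5, f(5)=8, f(6)=13, f(7)=21, f(8)=34, f(9)=55, f(10)=89, f(11)=144, f(12)=233, f(13)=377, f(14)=610, f(15)=987, f(16)=1597, f(17)=2584, f(18)=4181, f(19)=6765, f(20)=10946, f(21)=17711, f(22)=28657, f(23)=46368, f(24)=75025, f(25)=121393, f(26)=196418, f(27)=317811, f(28)=514229, f(29)=832040, f(30)=1346269, f(31)=2178309, f(32)=3524578, f(33)=5702887, f(34)=9227465, f(35)=14930352, f(36)=24157817, f(37)=39088169, f(38)=63245986, f(39)=102334155, f(40)=165580141, f(41)=267914296, f(42)=433494437, f(43)=701408733.

Final answer: 701408733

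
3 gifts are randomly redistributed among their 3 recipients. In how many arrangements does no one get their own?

Use the recurrence D(n) = (n-1)(D(n-1) + D(n-2)) with D(0)=1, D(1)=0.
D(2) = 1 x (0 + 1) = 1
D(3) = 2 x (D(2) + D(1)) = 2 x (1 + 0)

Final answer: D(3) = 2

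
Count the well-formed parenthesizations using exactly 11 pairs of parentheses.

This is a standard Catalan-number count: the answer is C_n. Here n = 11 (pairs).
Using C_0 = 1 and C_(k+1) = C_k x 2(2k+1)/(k+2), build up term by term: C_1=1, C_2=2, C_3=5, C_4=14, C_5=42, C_6=132, C_7=429, C_8=1430, C_9=4862, C_10=16796, C_11=58786.

Final answer: C_{11} = 58786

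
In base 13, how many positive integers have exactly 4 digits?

Leading digit: 12 options (nonzero). Other 3 digit(s): 13 options each.
Total: 12 x 13^3.

Final answer: 26364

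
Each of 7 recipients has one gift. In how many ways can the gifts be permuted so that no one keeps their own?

Use the recurrence D(n) = (n-1)(D(n-1) + D(n-2)) with D(0)=1, D(1)=0.
D(2) = 1 x (0 + 1) = 1
D(3) = 2 x (1 + 0) = 2
D(4) = 3 x (2 + 1) = 9
D(5) = 4 x (9 + 2) = 44
D(6) = 5 x (44 + 9) = 265
D(7) = 6 x (D(6) + D(5)) = 6 x (265 + 44)

Final answer: D(7) = 1854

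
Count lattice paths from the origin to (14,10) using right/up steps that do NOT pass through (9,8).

Total paths to (14,10): C(24,10) = 1961256.
Paths through (9,8): C(17,8) x C(7,2) = 510510.
Avoiding (9,8): 1961256 - 510510.

Final answer: 1450746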